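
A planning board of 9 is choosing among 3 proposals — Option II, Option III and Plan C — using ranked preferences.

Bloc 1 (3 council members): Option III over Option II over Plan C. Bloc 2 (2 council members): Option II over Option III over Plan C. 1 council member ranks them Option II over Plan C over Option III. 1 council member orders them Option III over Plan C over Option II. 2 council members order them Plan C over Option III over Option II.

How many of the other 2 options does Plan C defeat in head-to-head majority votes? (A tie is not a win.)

0

Plan C against each rival (9 council members):
Plan C vs Option II: Plan C is ranked higher on 1+2 = 3 ballots, Option II on 6. Option II wins 6–3.
Plan C vs Option III: Plan C is ranked higher on 1+2 = 3 ballots, Option III on 6. Option III wins 6–3.
Plan C beats no one; loses to Option II, Option III — 0 pairwise wins.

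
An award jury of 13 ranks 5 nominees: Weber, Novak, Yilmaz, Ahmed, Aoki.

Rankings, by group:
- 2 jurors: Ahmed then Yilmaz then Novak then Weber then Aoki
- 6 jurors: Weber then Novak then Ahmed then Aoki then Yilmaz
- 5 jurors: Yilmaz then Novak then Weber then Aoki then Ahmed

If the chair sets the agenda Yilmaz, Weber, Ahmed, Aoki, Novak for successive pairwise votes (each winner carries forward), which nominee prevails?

Round 1: Yilmaz vs Weber — 7–6, Yilmaz advances.
Round 2: Yilmaz vs Ahmed — 5–8, Ahmed advances.
Round 3: Ahmed vs Aoki — 8–5, Ahmed advances.
Round 4: Ahmed vs Novak — 2–11, Novak advances.
The agenda winner is Novak.

Novak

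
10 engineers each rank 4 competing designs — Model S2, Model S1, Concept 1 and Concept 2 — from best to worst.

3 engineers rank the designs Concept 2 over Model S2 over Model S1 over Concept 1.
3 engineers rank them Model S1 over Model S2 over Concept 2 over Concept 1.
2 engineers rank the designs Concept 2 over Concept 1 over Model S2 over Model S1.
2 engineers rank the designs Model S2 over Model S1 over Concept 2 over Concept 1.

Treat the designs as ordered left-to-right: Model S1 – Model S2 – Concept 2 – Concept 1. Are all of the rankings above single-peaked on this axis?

yes

Axis positions: Model S1=1, Model S2=2, Concept 2=3, Concept 1=4.
Cluster 1 (peak Concept 2 at position 3): ranking walks positions 3-2-1-4, expanding outward from the peak — single-peaked.
Cluster 2 (peak Model S1 at position 1): ranking walks positions 1-2-3-4, expanding outward from the peak — single-peaked.
Cluster 3 (peak Concept 2 at position 3): ranking walks positions 3-4-2-1, expanding outward from the peak — single-peaked.
Cluster 4 (peak Model S2 at position 2): ranking walks positions 2-1-3-4, expanding outward from the peak — single-peaked.
Every ranking is single-peaked on this axis.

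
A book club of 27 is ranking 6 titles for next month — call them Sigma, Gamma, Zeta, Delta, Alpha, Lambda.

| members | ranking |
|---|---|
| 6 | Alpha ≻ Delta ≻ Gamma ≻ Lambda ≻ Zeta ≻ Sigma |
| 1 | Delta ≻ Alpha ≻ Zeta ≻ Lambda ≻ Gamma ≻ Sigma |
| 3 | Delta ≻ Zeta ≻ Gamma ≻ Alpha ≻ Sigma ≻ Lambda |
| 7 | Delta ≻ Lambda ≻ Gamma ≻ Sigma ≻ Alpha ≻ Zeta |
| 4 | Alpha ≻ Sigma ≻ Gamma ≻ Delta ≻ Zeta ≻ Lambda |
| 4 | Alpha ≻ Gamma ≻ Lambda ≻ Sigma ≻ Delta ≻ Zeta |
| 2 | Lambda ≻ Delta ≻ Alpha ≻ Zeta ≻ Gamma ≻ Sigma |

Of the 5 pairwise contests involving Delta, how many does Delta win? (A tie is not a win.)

Delta against each rival (27 members):
Delta vs Sigma: Delta preferred on 6+1+3+7+2 = 19 ballots; Delta wins 19–8.
Delta vs Gamma: Delta wins 19–8.
Delta vs Zeta: Delta preferred on 27 ballots; Delta wins 27–0.
Delta vs Alpha: Delta preferred on 1+3+7+2 = 13 ballots; Alpha wins 14–13.
Delta vs Lambda: 21 to 6, Delta.
Delta beats Sigma, Gamma, Zeta, Lambda; loses to Alpha — 4 pairwise wins.

4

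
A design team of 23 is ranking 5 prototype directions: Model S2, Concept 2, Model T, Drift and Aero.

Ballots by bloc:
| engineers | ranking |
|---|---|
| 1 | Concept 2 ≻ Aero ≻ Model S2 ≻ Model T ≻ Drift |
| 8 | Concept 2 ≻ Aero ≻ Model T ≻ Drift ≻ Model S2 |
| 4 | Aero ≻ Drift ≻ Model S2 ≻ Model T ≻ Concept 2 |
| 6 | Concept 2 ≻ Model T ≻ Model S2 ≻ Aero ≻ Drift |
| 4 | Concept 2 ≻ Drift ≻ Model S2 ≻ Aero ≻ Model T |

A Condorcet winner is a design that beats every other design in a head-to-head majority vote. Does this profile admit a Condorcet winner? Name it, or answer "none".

Concept 2

Head-to-head results (23 engineers):
Model S2–Concept 2: Concept 2 19–4.
Model S2 vs Model T: Model T wins 14–9.
Model S2 vs Drift: Drift wins 16–7.
Model S2–Aero: Aero 13–10.
Concept 2 vs Model T: Concept 2, 19–4.
Concept 2 vs Drift: Concept 2, 19–4.
Concept 2–Aero: Concept 2 19–4.
Model T vs Drift: Model T wins 15–8.
Model T–Aero: Aero 17–6.
Drift vs Aero: Aero, 19–4.
Concept 2 defeats every rival head-to-head and is the Condorcet winner.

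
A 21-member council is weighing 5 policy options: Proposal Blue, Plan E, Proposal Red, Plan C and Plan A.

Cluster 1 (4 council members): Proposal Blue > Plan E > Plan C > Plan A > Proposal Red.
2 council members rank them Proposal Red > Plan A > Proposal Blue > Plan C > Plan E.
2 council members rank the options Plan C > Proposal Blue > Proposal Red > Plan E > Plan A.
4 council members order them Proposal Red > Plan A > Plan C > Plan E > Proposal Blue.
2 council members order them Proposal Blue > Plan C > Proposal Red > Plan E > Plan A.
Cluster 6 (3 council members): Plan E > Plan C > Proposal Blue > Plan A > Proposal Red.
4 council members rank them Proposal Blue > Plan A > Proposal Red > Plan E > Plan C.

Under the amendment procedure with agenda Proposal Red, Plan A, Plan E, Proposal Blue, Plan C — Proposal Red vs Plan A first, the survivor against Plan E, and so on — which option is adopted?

Round 1: Proposal Red vs Plan A — 10–11, Plan A advances.
Round 2: Plan A vs Plan E — 10–11, Plan E advances.
Round 3: Plan E vs Proposal Blue — 7–14, Proposal Blue advances.
Round 4: Proposal Blue vs Plan C — 12–9, Proposal Blue advances.
Proposal Blue survives the agenda.

Proposal Blue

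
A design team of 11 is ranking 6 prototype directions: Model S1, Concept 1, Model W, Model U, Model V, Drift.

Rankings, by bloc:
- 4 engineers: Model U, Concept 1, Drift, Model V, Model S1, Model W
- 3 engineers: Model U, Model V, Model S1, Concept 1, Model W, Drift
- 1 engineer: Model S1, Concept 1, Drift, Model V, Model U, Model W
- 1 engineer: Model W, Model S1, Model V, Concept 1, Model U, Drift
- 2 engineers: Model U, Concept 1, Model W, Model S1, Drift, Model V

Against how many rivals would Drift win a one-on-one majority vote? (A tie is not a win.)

Drift against each rival (11 engineers):
Drift–Model S1: Model S1 7–4.
Drift vs Concept 1: 0 to 11, Concept 1.
Drift vs Model W: 5 to 6, Model W.
Drift vs Model U: 1 to 10, Model U.
Drift–Model V: Drift 7–4.
Drift beats Model V; loses to Model S1, Concept 1, Model W, Model U — 1 pairwise win.

1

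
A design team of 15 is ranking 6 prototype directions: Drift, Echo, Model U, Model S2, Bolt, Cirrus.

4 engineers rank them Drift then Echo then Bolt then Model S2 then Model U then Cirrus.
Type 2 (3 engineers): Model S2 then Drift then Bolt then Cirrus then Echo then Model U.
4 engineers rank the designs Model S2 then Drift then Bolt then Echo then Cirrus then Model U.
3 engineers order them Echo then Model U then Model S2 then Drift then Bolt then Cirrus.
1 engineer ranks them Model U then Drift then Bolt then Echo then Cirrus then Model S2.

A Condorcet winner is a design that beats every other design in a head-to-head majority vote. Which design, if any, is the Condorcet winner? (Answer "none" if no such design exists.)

Pairwise majorities:
Drift–Echo: Drift 12–3.
Drift–Model U: Drift 11–4.
Drift–Model S2: Model S2 10–5.
Drift vs Bolt: Drift wins 15–0.
Drift vs Cirrus: Drift, 15–0.
Echo vs Model U: Echo wins 14–1.
Echo vs Model S2: Echo wins 8–7.
Echo vs Bolt: Bolt wins 8–7.
Echo–Cirrus: Echo 12–3.
Model U vs Model S2: Model S2, 11–4.
Model U–Bolt: Bolt 11–4.
Model U vs Cirrus: Model U, 8–7.
Model S2–Bolt: Model S2 10–5.
Model S2 vs Cirrus: Model S2, 14–1.
Bolt vs Cirrus: Bolt wins 15–0.
Each design drops at least one matchup (Drift loses to Model S2; Echo loses to Drift; Model U loses to Drift; Model S2 loses to Echo; Bolt loses to Drift; Cirrus loses to Drift); the cycle Drift beats Echo beats Model S2 beats Drift rules out a Condorcet winner.

none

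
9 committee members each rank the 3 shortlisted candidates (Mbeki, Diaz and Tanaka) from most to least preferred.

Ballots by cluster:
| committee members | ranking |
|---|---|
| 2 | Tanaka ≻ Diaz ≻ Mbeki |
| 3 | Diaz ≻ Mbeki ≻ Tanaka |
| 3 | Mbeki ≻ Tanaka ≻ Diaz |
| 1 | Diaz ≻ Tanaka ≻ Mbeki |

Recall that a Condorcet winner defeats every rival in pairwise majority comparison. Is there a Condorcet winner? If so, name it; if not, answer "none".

Pairwise majorities:
Mbeki vs Diaz: 3 for Mbeki, 6 for Diaz — Diaz by 6–3.
Mbeki vs Tanaka: Mbeki preferred on 3+3 = 6 ballots; Mbeki wins 6–3.
Diaz vs Tanaka: Diaz is ranked higher on 3+1 = 4 ballots, Tanaka on 5. Tanaka wins 5–4.
No candidate is unbeaten: Mbeki loses to Diaz; Diaz loses to Tanaka; Tanaka loses to Mbeki. In particular Mbeki → Tanaka → Diaz → Mbeki is a majority cycle — no Condorcet winner exists.

none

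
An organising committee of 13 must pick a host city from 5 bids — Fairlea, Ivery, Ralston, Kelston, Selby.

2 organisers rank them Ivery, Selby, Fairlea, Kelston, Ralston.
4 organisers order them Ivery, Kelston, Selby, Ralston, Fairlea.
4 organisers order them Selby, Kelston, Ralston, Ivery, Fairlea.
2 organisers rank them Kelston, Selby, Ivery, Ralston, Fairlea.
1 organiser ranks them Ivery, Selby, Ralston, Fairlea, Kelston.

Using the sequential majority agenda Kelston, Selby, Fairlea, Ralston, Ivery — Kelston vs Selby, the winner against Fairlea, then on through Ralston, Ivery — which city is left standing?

Round 1: Kelston vs Selby — 6–7, Selby advances.
Round 2: Selby vs Fairlea — 13–0, Selby advances.
Round 3: Selby vs Ralston — 13–0, Selby advances.
Round 4: Selby vs Ivery — 6–7, Ivery advances.
Ivery survives the agenda.

Ivery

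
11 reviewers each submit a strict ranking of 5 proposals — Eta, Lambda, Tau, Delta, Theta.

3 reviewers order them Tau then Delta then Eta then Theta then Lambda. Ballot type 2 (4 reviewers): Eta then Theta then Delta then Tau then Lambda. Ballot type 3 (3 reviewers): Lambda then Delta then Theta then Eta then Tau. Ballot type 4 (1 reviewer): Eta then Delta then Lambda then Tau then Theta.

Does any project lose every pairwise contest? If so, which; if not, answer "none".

Lambda

Head-to-head results (11 reviewers):
Eta vs Lambda: 3+4+1 = 8 for Eta, 3 for Lambda — Eta by 8–3.
Eta vs Tau: Eta wins 8–3.
Eta vs Delta: 5 to 6, Delta.
Eta vs Theta: Eta, 8–3.
Lambda vs Tau: 3+1 = 4 for Lambda, 7 for Tau — Tau by 7–4.
Lambda vs Delta: Lambda is ranked higher on 3 ballots, Delta on 8. Delta wins 8–3.
Lambda vs Theta: Theta wins 7–4.
Tau vs Delta: Tau preferred on 3 ballots; Delta wins 8–3.
Tau vs Theta: 4 to 7, Theta.
Delta vs Theta: Delta, 7–4.
Lambda loses to every other project — it is the Condorcet loser.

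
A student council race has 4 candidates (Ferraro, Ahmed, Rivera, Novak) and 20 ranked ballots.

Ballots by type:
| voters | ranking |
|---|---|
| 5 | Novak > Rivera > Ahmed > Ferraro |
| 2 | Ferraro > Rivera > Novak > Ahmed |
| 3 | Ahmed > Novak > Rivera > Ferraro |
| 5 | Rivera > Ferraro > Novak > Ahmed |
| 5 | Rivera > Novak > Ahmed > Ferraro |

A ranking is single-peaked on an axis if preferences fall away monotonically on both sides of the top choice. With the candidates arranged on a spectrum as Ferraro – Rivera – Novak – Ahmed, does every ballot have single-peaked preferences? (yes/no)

Axis positions: Ferraro=1, Rivera=2, Novak=3, Ahmed=4.
Type 1 (peak Novak at position 3): ranking walks positions 3-2-4-1, expanding outward from the peak — single-peaked.
Type 2 (peak Ferraro at position 1): ranking walks positions 1-2-3-4, expanding outward from the peak — single-peaked.
Type 3 (peak Ahmed at position 4): ranking walks positions 4-3-2-1, expanding outward from the peak — single-peaked.
Type 4 (peak Rivera at position 2): ranking walks positions 2-1-3-4, expanding outward from the peak — single-peaked.
Type 5 (peak Rivera at position 2): ranking walks positions 2-3-4-1, expanding outward from the peak — single-peaked.
Every ranking is single-peaked on this axis.

yes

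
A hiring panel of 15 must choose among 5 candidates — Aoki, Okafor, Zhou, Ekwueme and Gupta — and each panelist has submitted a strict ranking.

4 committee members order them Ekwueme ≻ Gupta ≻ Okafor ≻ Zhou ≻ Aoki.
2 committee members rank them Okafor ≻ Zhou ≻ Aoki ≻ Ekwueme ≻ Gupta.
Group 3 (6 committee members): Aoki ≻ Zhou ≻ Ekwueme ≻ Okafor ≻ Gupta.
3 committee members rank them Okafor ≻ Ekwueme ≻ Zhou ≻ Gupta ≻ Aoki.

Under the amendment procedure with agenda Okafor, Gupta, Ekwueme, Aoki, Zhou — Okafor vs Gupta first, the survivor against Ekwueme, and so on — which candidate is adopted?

Zhou

Round 1: Okafor vs Gupta — 11–4, Okafor advances.
Round 2: Okafor vs Ekwueme — 5–10, Ekwueme advances.
Round 3: Ekwueme vs Aoki — 7–8, Aoki advances.
Round 4: Aoki vs Zhou — 6–9, Zhou advances.
Zhou survives the agenda.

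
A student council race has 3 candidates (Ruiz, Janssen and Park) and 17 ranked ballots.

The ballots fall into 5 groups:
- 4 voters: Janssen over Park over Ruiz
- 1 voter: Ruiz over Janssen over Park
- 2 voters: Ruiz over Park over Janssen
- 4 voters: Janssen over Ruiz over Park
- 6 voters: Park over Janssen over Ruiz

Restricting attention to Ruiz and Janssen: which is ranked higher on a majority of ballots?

Janssen

Ballots ranking Ruiz above Janssen: 1 + 2 = 3.
Ballots ranking Janssen above Ruiz: 17 − 3 = 14.
Janssen wins the head-to-head 14–3.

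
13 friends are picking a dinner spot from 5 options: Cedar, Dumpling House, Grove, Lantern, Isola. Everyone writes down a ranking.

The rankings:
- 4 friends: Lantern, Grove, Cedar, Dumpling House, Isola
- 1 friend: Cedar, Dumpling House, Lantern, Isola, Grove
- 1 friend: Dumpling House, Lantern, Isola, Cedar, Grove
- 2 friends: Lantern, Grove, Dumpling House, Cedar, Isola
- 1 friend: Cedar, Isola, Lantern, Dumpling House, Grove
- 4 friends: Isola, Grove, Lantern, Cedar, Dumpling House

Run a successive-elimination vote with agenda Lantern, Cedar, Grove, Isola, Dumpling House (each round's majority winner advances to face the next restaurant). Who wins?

Round 1: Lantern vs Cedar — 11–2, Lantern advances.
Round 2: Lantern vs Grove — 9–4, Lantern advances.
Round 3: Lantern vs Isola — 8–5, Lantern advances.
Round 4: Lantern vs Dumpling House — 11–2, Lantern advances.
Lantern survives the agenda.

Lantern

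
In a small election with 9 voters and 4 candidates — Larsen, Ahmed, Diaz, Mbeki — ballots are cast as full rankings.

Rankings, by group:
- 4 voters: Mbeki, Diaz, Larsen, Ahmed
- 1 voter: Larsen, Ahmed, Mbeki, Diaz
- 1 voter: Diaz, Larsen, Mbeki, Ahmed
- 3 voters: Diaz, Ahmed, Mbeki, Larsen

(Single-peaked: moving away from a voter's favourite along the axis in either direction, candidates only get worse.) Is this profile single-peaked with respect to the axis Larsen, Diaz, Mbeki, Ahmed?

no

Axis positions: Larsen=1, Diaz=2, Mbeki=3, Ahmed=4.
Group 1 (peak Mbeki at position 3): ranking walks positions 3-2-1-4, expanding outward from the peak — single-peaked.
Group 2: ranking walks positions 1-4-3-2; Ahmed is ranked above Diaz even though Diaz lies between Ahmed and the peak Larsen on the axis — preferences dip and rise again. Not single-peaked.
Group 3 (peak Diaz at position 2): ranking walks positions 2-1-3-4, expanding outward from the peak — single-peaked.
Group 4: ranking walks positions 2-4-3-1; Ahmed is ranked above Mbeki even though Mbeki lies between Ahmed and the peak Diaz on the axis — preferences dip and rise again. Not single-peaked.
Group 2 violates single-peakedness, so the profile is not single-peaked on this axis.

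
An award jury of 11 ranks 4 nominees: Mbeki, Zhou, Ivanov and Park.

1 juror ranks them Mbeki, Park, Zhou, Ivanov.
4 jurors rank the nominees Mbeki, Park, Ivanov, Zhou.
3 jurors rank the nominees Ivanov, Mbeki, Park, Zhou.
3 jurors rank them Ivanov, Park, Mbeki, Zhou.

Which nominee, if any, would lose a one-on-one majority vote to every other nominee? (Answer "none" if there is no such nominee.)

Head-to-head results (11 jurors):
Mbeki vs Zhou: 1+4+3+3 = 11 for Mbeki, 0 for Zhou — Mbeki by 11–0.
Mbeki vs Ivanov: 1+4 = 5 for Mbeki, 6 for Ivanov — Ivanov by 6–5.
Mbeki vs Park: Mbeki preferred on 1+4+3 = 8 ballots; Mbeki wins 8–3.
Zhou vs Ivanov: 1 to 10, Ivanov.
Zhou vs Park: Park wins 11–0.
Ivanov vs Park: 6 to 5, Ivanov.
Zhou loses to every other nominee — it is the Condorcet loser.

Zhou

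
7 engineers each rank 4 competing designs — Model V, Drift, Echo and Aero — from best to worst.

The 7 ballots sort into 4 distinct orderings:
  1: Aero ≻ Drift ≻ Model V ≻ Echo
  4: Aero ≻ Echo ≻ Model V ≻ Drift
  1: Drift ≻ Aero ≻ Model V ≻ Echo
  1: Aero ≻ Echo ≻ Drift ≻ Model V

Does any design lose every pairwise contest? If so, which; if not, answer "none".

Drift

Pairwise majorities:
Model V vs Drift: Model V wins 4–3.
Model V vs Echo: 2 to 5, Echo.
Model V vs Aero: 0 for Model V, 7 for Aero — Aero by 7–0.
Drift vs Echo: Echo, 5–2.
Drift vs Aero: Aero, 6–1.
Echo vs Aero: Echo is ranked higher on 0 ballots, Aero on 7. Aero wins 7–0.
Drift is beaten in every head-to-head and is the Condorcet loser.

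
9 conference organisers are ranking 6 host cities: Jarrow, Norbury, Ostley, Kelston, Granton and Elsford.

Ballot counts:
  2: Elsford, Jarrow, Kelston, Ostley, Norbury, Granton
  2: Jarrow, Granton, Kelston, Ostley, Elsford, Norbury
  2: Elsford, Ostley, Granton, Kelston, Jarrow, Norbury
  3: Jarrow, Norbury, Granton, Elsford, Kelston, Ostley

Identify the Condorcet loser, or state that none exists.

none

Head-to-head results (9 organisers):
Jarrow vs Norbury: 2+2+2+3 = 9 for Jarrow, 0 for Norbury — Jarrow by 9–0.
Jarrow vs Ostley: Jarrow wins 7–2.
Jarrow–Kelston: Jarrow 7–2.
Jarrow vs Granton: Jarrow is ranked higher on 2+2+3 = 7 ballots, Granton on 2. Jarrow wins 7–2.
Jarrow vs Elsford: 5 to 4, Jarrow.
Norbury vs Ostley: 3 for Norbury, 6 for Ostley — Ostley by 6–3.
Norbury vs Kelston: 3 to 6, Kelston.
Norbury vs Granton: Norbury preferred on 2+3 = 5 ballots; Norbury wins 5–4.
Norbury–Elsford: Elsford 6–3.
Ostley vs Kelston: 2 for Ostley, 7 for Kelston — Kelston by 7–2.
Ostley–Granton: Granton 5–4.
Ostley vs Elsford: Elsford, 7–2.
Kelston–Granton: Granton 7–2.
Kelston vs Elsford: Kelston preferred on 2 ballots; Elsford wins 7–2.
Granton vs Elsford: Granton, 5–4.
Every city wins at least one matchup (Jarrow beats Norbury; Norbury beats Granton; Ostley beats Norbury; Kelston beats Norbury; Granton beats Ostley; Elsford beats Norbury), so there is no Condorcet loser.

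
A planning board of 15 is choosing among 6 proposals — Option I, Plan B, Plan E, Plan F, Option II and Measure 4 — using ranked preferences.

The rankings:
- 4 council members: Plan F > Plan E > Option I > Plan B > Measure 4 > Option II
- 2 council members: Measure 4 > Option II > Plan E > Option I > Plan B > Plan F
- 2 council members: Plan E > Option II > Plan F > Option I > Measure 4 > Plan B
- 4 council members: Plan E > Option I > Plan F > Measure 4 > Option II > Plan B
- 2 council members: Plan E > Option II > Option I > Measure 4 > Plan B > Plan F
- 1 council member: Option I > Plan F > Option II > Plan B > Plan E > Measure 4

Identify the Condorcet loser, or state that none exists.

Head-to-head results (15 council members):
Option I–Plan B: Option I 15–0.
Option I vs Plan E: Option I is ranked higher on 1 ballot, Plan E on 14. Plan E wins 14–1.
Option I–Plan F: Option I 9–6.
Option I vs Option II: Option I, 9–6.
Option I vs Measure 4: 4+2+4+2+1 = 13 for Option I, 2 for Measure 4 — Option I by 13–2.
Plan B vs Plan E: 1 to 14, Plan E.
Plan B vs Plan F: Plan F, 11–4.
Plan B vs Option II: Option II, 11–4.
Plan B vs Measure 4: 5 to 10, Measure 4.
Plan E vs Plan F: Plan E preferred on 2+2+4+2 = 10 ballots; Plan E wins 10–5.
Plan E vs Option II: 12 to 3, Plan E.
Plan E vs Measure 4: Plan E, 13–2.
Plan F–Option II: Plan F 9–6.
Plan F vs Measure 4: Plan F preferred on 4+2+4+1 = 11 ballots; Plan F wins 11–4.
Option II vs Measure 4: 5 to 10, Measure 4.
Plan B loses to every other option — it is the Condorcet loser.

Plan B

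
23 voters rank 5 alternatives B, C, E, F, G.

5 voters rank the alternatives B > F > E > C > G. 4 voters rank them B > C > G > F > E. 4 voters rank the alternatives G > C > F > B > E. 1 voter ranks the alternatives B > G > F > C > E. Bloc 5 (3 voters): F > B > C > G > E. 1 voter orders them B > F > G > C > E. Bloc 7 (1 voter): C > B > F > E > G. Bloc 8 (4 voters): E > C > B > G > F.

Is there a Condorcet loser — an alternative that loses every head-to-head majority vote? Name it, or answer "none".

E

Pairwise majorities:
B vs C: B wins 14–9.
B vs E: B, 19–4.
B vs F: B preferred on 5+4+1+1+1+4 = 16 ballots; B wins 16–7.
B vs G: B preferred on 19 ballots; B wins 19–4.
C vs E: C preferred on 4+4+1+3+1+1 = 14 ballots; C wins 14–9.
C vs F: 4+4+1+4 = 13 for C, 10 for F — C by 13–10.
C vs G: C wins 17–6.
E vs F: F, 19–4.
E vs G: G, 13–10.
F vs G: F preferred on 5+3+1+1 = 10 ballots; G wins 13–10.
E is beaten in every head-to-head and is the Condorcet loser.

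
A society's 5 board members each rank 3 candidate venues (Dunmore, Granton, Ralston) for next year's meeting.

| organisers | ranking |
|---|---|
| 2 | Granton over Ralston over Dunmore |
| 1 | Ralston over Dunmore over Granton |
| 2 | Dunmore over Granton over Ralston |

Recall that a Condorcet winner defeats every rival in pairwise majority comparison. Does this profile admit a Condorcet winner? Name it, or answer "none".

none

Pairwise majorities:
Dunmore vs Granton: Dunmore preferred on 1+2 = 3 ballots; Dunmore wins 3–2.
Dunmore vs Ralston: 2 to 3, Ralston.
Granton vs Ralston: 2+2 = 4 for Granton, 1 for Ralston — Granton by 4–1.
Each city drops at least one matchup (Dunmore loses to Ralston; Granton loses to Dunmore; Ralston loses to Granton); the cycle Dunmore → Granton → Ralston → Dunmore rules out a Condorcet winner.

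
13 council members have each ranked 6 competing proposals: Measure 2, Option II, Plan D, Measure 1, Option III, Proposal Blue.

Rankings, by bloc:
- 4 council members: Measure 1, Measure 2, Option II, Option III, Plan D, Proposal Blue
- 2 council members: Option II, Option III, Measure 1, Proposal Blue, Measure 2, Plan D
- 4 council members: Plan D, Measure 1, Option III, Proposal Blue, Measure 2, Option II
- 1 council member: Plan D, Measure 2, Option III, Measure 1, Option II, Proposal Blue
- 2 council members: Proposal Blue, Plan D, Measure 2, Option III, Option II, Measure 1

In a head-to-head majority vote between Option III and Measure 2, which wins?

Ballots ranking Option III above Measure 2: 2 + 4 = 6.
Ballots ranking Measure 2 above Option III: 13 − 6 = 7.
Measure 2 wins the head-to-head 7–6.

Measure 2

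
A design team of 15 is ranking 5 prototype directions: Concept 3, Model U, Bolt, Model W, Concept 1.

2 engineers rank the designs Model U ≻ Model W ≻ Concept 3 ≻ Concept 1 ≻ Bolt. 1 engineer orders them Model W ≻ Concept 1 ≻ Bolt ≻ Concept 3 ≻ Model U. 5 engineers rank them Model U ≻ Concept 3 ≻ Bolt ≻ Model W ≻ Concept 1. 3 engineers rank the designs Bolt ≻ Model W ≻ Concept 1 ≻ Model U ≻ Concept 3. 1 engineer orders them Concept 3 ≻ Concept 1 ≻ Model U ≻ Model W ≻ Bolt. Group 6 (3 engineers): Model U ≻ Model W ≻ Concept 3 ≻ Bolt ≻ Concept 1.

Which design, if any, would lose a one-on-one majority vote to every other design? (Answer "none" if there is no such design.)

Pairwise majorities:
Concept 3 vs Model U: Model U, 13–2.
Concept 3 vs Bolt: 2+5+1+3 = 11 for Concept 3, 4 for Bolt — Concept 3 by 11–4.
Concept 3–Model W: Model W 9–6.
Concept 3 vs Concept 1: Concept 3, 11–4.
Model U vs Bolt: Model U wins 11–4.
Model U vs Model W: 2+5+1+3 = 11 for Model U, 4 for Model W — Model U by 11–4.
Model U vs Concept 1: Model U is ranked higher on 2+5+3 = 10 ballots, Concept 1 on 5. Model U wins 10–5.
Bolt vs Model W: Bolt, 8–7.
Bolt vs Concept 1: Bolt is ranked higher on 5+3+3 = 11 ballots, Concept 1 on 4. Bolt wins 11–4.
Model W vs Concept 1: Model W wins 14–1.
Concept 1 loses to every other design — it is the Condorcet loser.

Concept 1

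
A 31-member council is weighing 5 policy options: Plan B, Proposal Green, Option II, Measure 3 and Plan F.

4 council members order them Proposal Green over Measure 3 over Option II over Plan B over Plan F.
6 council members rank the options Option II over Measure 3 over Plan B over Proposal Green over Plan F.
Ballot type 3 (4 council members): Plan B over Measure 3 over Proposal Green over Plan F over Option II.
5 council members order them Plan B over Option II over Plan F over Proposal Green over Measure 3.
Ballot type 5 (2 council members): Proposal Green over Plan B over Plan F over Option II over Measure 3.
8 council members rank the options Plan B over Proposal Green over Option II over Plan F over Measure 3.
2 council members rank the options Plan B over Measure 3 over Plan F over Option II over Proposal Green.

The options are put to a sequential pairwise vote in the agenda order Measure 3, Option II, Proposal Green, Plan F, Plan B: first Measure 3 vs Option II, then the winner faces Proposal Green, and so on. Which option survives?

Plan B

Round 1: Measure 3 vs Option II — 10–21, Option II advances.
Round 2: Option II vs Proposal Green — 13–18, Proposal Green advances.
Round 3: Proposal Green vs Plan F — 24–7, Proposal Green advances.
Round 4: Proposal Green vs Plan B — 6–25, Plan B advances.
The agenda winner is Plan B.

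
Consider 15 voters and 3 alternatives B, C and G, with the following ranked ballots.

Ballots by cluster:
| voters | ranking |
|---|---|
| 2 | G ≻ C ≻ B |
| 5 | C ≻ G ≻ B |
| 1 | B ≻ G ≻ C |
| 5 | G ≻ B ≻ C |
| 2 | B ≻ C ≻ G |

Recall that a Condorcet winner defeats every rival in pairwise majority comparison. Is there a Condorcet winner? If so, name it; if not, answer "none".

Pairwise majorities:
B vs C: 1+5+2 = 8 for B, 7 for C — B by 8–7.
B vs G: 3 to 12, G.
C vs G: 5+2 = 7 for C, 8 for G — G by 8–7.
G defeats every rival head-to-head and is the Condorcet winner.

G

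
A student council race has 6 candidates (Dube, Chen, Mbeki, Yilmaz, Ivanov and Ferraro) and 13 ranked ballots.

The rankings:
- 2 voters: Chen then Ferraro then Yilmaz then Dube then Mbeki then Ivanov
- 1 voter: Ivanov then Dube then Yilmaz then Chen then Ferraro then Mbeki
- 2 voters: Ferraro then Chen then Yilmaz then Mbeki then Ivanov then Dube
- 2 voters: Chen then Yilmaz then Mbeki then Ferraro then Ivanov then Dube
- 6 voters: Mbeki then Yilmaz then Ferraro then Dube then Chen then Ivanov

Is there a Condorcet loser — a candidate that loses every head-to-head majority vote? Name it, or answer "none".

Head-to-head results (13 voters):
Dube vs Chen: 1+6 = 7 for Dube, 6 for Chen — Dube by 7–6.
Dube–Mbeki: Mbeki 10–3.
Dube vs Yilmaz: Dube preferred on 1 ballot; Yilmaz wins 12–1.
Dube–Ivanov: Dube 8–5.
Dube vs Ferraro: Dube is ranked higher on 1 ballot, Ferraro on 12. Ferraro wins 12–1.
Chen vs Mbeki: Chen wins 7–6.
Chen vs Yilmaz: 6 to 7, Yilmaz.
Chen vs Ivanov: Chen preferred on 2+2+2+6 = 12 ballots; Chen wins 12–1.
Chen vs Ferraro: Ferraro, 8–5.
Mbeki–Yilmaz: Yilmaz 7–6.
Mbeki vs Ivanov: 12 to 1, Mbeki.
Mbeki vs Ferraro: Mbeki wins 8–5.
Yilmaz vs Ivanov: Yilmaz is ranked higher on 2+2+2+6 = 12 ballots, Ivanov on 1. Yilmaz wins 12–1.
Yilmaz vs Ferraro: 9 to 4, Yilmaz.
Ivanov vs Ferraro: Ivanov is ranked higher on 1 ballot, Ferraro on 12. Ferraro wins 12–1.
Ivanov is beaten in every head-to-head and is the Condorcet loser.

Ivanov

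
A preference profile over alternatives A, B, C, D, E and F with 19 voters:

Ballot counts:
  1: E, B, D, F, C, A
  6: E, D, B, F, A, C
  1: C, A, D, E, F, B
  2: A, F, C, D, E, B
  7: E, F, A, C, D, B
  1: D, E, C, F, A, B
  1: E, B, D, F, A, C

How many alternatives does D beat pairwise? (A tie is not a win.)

2

D against each rival (19 voters):
D vs A: A wins 10–9.
D vs B: D wins 17–2.
D vs C: C wins 10–9.
D vs E: D is ranked higher on 1+2+1 = 4 ballots, E on 15. E wins 15–4.
D vs F: D, 10–9.
D beats B, F; loses to A, C, E — 2 pairwise wins.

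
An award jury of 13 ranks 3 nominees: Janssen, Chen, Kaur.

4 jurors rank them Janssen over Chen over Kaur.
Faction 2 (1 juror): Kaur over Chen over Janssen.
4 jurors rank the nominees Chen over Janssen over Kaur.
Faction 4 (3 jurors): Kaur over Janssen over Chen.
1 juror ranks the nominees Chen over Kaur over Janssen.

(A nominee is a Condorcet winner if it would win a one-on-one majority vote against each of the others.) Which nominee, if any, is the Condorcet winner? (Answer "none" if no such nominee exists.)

Check each pair by majority over 13 ballots:
Janssen vs Chen: 4+3 = 7 for Janssen, 6 for Chen — Janssen by 7–6.
Janssen vs Kaur: Janssen, 8–5.
Chen vs Kaur: Chen preferred on 4+4+1 = 9 ballots; Chen wins 9–4.
Janssen beats each of Chen, Kaur — Janssen is the Condorcet winner.

Janssen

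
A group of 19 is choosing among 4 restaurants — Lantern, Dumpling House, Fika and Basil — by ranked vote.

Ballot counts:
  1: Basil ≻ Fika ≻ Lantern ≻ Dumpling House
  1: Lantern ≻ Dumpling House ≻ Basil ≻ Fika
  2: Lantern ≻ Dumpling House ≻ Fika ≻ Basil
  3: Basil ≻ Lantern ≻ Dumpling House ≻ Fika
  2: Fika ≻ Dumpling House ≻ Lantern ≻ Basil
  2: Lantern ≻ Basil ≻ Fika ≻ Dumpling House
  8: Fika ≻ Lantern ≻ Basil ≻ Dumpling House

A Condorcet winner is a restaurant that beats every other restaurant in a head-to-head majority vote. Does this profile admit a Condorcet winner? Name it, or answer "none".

Head-to-head results (19 friends):
Lantern vs Dumpling House: Lantern is ranked higher on 1+1+2+3+2+8 = 17 ballots, Dumpling House on 2. Lantern wins 17–2.
Lantern vs Fika: Fika, 11–8.
Lantern vs Basil: Lantern preferred on 1+2+2+2+8 = 15 ballots; Lantern wins 15–4.
Dumpling House vs Fika: 1+2+3 = 6 for Dumpling House, 13 for Fika — Fika by 13–6.
Dumpling House vs Basil: 1+2+2 = 5 for Dumpling House, 14 for Basil — Basil by 14–5.
Fika vs Basil: 12 to 7, Fika.
Fika defeats every rival head-to-head and is the Condorcet winner.

Fika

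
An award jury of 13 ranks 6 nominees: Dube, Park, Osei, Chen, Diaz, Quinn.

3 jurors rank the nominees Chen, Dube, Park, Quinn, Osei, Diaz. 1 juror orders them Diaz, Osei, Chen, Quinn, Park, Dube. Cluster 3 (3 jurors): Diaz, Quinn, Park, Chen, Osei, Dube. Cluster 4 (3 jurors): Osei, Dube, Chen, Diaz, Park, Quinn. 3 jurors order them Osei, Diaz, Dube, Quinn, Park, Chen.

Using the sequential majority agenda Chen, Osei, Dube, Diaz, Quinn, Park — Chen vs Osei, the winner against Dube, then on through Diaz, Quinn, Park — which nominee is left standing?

Round 1: Chen vs Osei — 6–7, Osei advances.
Round 2: Osei vs Dube — 10–3, Osei advances.
Round 3: Osei vs Diaz — 9–4, Osei advances.
Round 4: Osei vs Quinn — 7–6, Osei advances.
Round 5: Osei vs Park — 7–6, Osei advances.
Osei survives the agenda.

Osei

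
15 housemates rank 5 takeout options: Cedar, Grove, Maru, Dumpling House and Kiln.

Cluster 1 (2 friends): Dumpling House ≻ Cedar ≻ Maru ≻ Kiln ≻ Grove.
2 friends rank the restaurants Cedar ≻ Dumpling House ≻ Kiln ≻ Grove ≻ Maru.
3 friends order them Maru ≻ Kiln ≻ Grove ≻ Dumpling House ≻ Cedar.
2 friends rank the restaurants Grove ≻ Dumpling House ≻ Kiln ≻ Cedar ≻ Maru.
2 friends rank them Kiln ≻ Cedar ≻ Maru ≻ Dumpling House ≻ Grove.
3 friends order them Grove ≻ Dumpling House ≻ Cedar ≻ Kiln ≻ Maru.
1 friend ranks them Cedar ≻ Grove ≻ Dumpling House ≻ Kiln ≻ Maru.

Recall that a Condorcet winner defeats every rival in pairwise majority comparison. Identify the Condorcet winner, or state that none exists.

Check each pair by majority over 15 ballots:
Cedar–Grove: Grove 8–7.
Cedar vs Maru: 2+2+2+2+3+1 = 12 for Cedar, 3 for Maru — Cedar by 12–3.
Cedar vs Dumpling House: Cedar preferred on 2+2+1 = 5 ballots; Dumpling House wins 10–5.
Cedar vs Kiln: 8 to 7, Cedar.
Grove vs Maru: Grove wins 8–7.
Grove–Dumpling House: Grove 9–6.
Grove vs Kiln: Grove is ranked higher on 2+3+1 = 6 ballots, Kiln on 9. Kiln wins 9–6.
Maru vs Dumpling House: Dumpling House, 10–5.
Maru vs Kiln: Kiln wins 10–5.
Dumpling House vs Kiln: 10 to 5, Dumpling House.
Every restaurant loses at least once (Cedar loses to Grove; Grove loses to Kiln; Maru loses to Cedar; Dumpling House loses to Grove; Kiln loses to Cedar). The majority relation contains the cycle Cedar → Kiln → Grove → Cedar, so there is no Condorcet winner.

none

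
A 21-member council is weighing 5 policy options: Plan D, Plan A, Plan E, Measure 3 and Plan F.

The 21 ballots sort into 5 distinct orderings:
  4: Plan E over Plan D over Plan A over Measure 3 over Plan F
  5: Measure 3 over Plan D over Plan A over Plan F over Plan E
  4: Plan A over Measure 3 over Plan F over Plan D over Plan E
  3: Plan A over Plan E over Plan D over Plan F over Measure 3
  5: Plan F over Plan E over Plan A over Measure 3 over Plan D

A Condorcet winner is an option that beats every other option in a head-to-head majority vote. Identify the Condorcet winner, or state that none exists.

Plan A

Check each pair by majority over 21 ballots:
Plan D vs Plan A: Plan A wins 12–9.
Plan D vs Plan E: Plan E, 12–9.
Plan D vs Measure 3: Plan D preferred on 4+3 = 7 ballots; Measure 3 wins 14–7.
Plan D–Plan F: Plan D 12–9.
Plan A vs Plan E: 12 to 9, Plan A.
Plan A–Measure 3: Plan A 16–5.
Plan A vs Plan F: Plan A is ranked higher on 4+5+4+3 = 16 ballots, Plan F on 5. Plan A wins 16–5.
Plan E vs Measure 3: 4+3+5 = 12 for Plan E, 9 for Measure 3 — Plan E by 12–9.
Plan E vs Plan F: 7 to 14, Plan F.
Measure 3 vs Plan F: 13 to 8, Measure 3.
Only Plan A has no losses; Plan A is the Condorcet winner.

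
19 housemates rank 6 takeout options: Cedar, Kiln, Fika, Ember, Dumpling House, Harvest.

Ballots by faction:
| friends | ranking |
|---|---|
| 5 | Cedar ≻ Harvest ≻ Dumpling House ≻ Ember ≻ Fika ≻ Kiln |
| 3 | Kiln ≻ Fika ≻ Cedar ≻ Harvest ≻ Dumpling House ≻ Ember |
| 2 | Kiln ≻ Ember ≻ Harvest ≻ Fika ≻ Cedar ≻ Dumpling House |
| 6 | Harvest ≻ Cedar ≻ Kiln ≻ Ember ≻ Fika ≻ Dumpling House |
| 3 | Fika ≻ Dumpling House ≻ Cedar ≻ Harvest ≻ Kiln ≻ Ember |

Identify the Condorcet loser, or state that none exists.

Pairwise majorities:
Cedar vs Kiln: Cedar preferred on 5+6+3 = 14 ballots; Cedar wins 14–5.
Cedar vs Fika: Cedar, 11–8.
Cedar vs Ember: 5+3+6+3 = 17 for Cedar, 2 for Ember — Cedar by 17–2.
Cedar vs Dumpling House: Cedar wins 16–3.
Cedar vs Harvest: Cedar wins 11–8.
Kiln vs Fika: 11 to 8, Kiln.
Kiln vs Ember: Kiln wins 14–5.
Kiln vs Dumpling House: Kiln wins 11–8.
Kiln vs Harvest: Kiln preferred on 3+2 = 5 ballots; Harvest wins 14–5.
Fika vs Ember: Fika preferred on 3+3 = 6 ballots; Ember wins 13–6.
Fika vs Dumpling House: Fika wins 14–5.
Fika vs Harvest: Fika is ranked higher on 3+3 = 6 ballots, Harvest on 13. Harvest wins 13–6.
Ember vs Dumpling House: Dumpling House, 11–8.
Ember vs Harvest: Ember preferred on 2 ballots; Harvest wins 17–2.
Dumpling House vs Harvest: Dumpling House is ranked higher on 3 ballots, Harvest on 16. Harvest wins 16–3.
Every restaurant wins at least one matchup (Cedar beats Kiln; Kiln beats Fika; Fika beats Dumpling House; Ember beats Fika; Dumpling House beats Ember; Harvest beats Kiln), so there is no Condorcet loser.

none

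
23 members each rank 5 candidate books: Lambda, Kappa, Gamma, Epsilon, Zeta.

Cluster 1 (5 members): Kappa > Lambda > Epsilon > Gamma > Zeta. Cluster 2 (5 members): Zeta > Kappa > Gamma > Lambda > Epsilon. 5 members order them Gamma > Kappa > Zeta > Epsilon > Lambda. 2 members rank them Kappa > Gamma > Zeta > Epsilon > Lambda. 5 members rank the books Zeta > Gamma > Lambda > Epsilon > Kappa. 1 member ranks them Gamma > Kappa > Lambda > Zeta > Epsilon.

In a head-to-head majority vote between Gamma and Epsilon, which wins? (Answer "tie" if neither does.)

Ballots ranking Gamma above Epsilon: 5 + 5 + 2 + 5 + 1 = 18.
Ballots ranking Epsilon above Gamma: 23 − 18 = 5.
Gamma wins the head-to-head 18–5.

Gamma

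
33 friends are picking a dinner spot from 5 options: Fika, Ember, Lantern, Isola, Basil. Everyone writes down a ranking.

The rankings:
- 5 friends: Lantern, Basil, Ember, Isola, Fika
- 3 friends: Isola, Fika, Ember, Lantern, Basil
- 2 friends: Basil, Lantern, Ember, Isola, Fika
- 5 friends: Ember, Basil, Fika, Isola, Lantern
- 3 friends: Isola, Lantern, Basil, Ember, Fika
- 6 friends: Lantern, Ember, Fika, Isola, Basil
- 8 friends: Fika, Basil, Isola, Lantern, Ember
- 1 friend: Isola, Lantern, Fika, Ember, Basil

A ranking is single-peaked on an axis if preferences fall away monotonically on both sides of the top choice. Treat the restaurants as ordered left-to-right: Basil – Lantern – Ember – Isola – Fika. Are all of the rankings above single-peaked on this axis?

no

Axis positions: Basil=1, Lantern=2, Ember=3, Isola=4, Fika=5.
Bloc 1 (peak Lantern at position 2): ranking walks positions 2-1-3-4-5, expanding outward from the peak — single-peaked.
Bloc 2 (peak Isola at position 4): ranking walks positions 4-5-3-2-1, expanding outward from the peak — single-peaked.
Bloc 3 (peak Basil at position 1): ranking walks positions 1-2-3-4-5, expanding outward from the peak — single-peaked.
Bloc 4: ranking walks positions 3-1-5-4-2; Basil is ranked above Lantern even though Lantern lies between Basil and the peak Ember on the axis — preferences dip and rise again. Not single-peaked.
Bloc 5: ranking walks positions 4-2-1-3-5; Lantern is ranked above Ember even though Ember lies between Lantern and the peak Isola on the axis — preferences dip and rise again. Not single-peaked.
Bloc 6: ranking walks positions 2-3-5-4-1; Fika is ranked above Isola even though Isola lies between Fika and the peak Lantern on the axis — preferences dip and rise again. Not single-peaked.
Bloc 7: ranking walks positions 5-1-4-2-3; Basil is ranked above Isola even though Isola lies between Basil and the peak Fika on the axis — preferences dip and rise again. Not single-peaked.
Bloc 8: ranking walks positions 4-2-5-3-1; Lantern is ranked above Ember even though Ember lies between Lantern and the peak Isola on the axis — preferences dip and rise again. Not single-peaked.
Bloc 4 violates single-peakedness, so the profile is not single-peaked on this axis.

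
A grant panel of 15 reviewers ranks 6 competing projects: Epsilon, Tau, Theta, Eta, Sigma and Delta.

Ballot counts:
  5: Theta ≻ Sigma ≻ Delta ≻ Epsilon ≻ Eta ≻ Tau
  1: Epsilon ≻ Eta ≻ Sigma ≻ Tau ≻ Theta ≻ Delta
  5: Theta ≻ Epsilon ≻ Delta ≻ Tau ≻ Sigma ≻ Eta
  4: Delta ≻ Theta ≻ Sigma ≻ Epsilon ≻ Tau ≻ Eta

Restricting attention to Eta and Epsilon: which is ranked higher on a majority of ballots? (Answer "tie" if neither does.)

No ballot ranks Eta above Epsilon: 0.
Ballots ranking Epsilon above Eta: 15 − 0 = 15.
Epsilon wins the head-to-head 15–0.

Epsilon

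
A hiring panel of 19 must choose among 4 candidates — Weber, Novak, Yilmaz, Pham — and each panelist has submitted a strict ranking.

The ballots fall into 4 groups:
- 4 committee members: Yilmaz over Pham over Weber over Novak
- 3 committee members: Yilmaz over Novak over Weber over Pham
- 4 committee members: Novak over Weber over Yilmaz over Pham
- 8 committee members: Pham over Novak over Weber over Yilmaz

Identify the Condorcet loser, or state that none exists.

none

Pairwise majorities:
Weber vs Novak: Weber is ranked higher on 4 ballots, Novak on 15. Novak wins 15–4.
Weber vs Yilmaz: Weber wins 12–7.
Weber vs Pham: Pham wins 12–7.
Novak vs Yilmaz: Novak, 12–7.
Novak–Pham: Pham 12–7.
Yilmaz vs Pham: Yilmaz is ranked higher on 4+3+4 = 11 ballots, Pham on 8. Yilmaz wins 11–8.
Every candidate wins at least one matchup (Weber beats Yilmaz; Novak beats Weber; Yilmaz beats Pham; Pham beats Weber), so there is no Condorcet loser.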